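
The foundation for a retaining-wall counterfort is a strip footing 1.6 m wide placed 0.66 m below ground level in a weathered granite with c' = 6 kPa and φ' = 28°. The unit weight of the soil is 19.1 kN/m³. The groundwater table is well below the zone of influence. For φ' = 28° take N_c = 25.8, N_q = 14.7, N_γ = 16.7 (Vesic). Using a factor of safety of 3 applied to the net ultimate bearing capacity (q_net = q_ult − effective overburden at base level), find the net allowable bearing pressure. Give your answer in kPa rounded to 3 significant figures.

q = γ·D_f = 19.1 × 0.66 = 12.606 kPa.
c·N_c = 6 × 25.8 = 154.8 kPa
q·N_q = 12.606 × 14.7 = 185.31 kPa
0.5·γ·B·N_γ = 0.5 × 19.1 × 1.6 × 16.7 = 255.18 kPa
q_ult = 154.8 + 185.31 + 255.18 = 595.28 kPa.
Net ultimate: q_net = 595.28 − 12.606 = 582.68 kPa.
q_all(net) = 582.68 / 3 = 194.23 kPa.

q_all(net) ≈ 194 kPa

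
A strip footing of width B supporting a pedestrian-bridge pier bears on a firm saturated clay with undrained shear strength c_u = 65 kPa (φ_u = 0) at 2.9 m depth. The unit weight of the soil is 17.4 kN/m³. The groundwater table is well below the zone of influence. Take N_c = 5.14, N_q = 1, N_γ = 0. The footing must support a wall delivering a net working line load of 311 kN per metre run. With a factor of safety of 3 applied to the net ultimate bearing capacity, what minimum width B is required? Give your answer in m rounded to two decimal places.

q = γ·D_f = 17.4 × 2.9 = 50.46 kPa.
c·N_c = 65 × 5.14 = 334.1 kPa
q·N_q = 50.46 × 1 = 50.46 kPa
q_ult = 334.1 + 50.46 = 384.56 kPa.
For φ = 0 the ½γBN_γ term vanishes, so q_ult is independent of B. q_net = 384.56 − 50.46 = 334.1 kPa; q_all(net) = 334.1/3 = 111.37 kPa.
Required width B = w / q_all(net) = 311 / 111.37 = 2.793 m.

B = 2.79 m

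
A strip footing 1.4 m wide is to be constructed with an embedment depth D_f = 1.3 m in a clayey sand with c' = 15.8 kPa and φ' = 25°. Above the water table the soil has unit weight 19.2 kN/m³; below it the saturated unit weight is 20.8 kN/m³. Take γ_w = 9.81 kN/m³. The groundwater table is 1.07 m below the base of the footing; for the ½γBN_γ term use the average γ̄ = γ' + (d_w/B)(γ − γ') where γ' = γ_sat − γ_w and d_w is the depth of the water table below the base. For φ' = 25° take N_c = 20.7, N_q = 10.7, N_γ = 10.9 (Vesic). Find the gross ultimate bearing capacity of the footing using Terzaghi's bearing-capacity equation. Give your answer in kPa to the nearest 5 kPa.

Effective surcharge at the founding depth q = γ·D_f = 19.2 × 1.3 = 24.96 kPa.
With d_w = 1.07 m < B, γ̄ = 10.99 + (1.07/1.4) × (19.2 − 10.99) = 17.265 kN/m³.
q_ult = c·N_c + q·N_q + 0.5·γ·B·N_γ
     = 15.8 × 20.7 + 24.96 × 10.7 + 0.5 × 17.265 × 1.4 × 10.9
     = 327.06 + 267.07 + 131.73 = 725.86 kPa.

q_ult ≈ 725 kPa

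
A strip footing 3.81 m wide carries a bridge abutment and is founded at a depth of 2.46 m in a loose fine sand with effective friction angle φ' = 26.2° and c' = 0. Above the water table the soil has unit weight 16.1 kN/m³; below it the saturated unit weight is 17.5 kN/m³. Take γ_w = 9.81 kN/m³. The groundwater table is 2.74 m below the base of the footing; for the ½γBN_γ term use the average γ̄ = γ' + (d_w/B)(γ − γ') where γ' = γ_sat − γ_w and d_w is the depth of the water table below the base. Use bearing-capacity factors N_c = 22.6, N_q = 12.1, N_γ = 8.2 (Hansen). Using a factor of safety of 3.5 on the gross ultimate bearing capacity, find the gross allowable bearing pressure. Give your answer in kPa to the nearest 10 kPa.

Overburden at base level: q = 16.1 × 2.46 = 39.606 kPa.
The water table is 2.74 m below the base (< B = 3.81 m), so the ½γBN_γ term uses γ̄ = γ' + (d_w/B)(γ − γ') = 7.69 + (2.74/3.81)(16.1 − 7.69) = 13.738 kN/m³.
Surcharge term q·N_q = 39.606 × 12.1 = 479.23 kPa; self-weight term 0.5·γ·B·N_γ = 0.5 × 13.738 × 3.81 × 8.2 = 214.6 kPa.
q_ult = 479.23 + 214.6 = 693.84 kPa.
q_all = 693.84 / 3.5 = 198.24 kPa.

q_all ≈ 200 kPa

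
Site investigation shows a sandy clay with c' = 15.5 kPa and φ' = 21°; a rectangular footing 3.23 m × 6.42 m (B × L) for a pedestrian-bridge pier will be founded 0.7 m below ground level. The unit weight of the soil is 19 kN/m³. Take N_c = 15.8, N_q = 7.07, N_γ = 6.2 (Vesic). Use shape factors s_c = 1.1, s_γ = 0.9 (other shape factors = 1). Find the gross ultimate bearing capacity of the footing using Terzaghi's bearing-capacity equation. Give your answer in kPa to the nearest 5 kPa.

q_ult ≈ 535 kPa

Effective surcharge at the founding depth q = γ·D_f = 19 × 0.7 = 13.3 kPa.
q_ult = c·N_c·s_c + q·N_q + 0.5·γ·B·N_γ·s_γ
     = 15.5 × 15.8 × 1.1 + 13.3 × 7.07 + 0.5 × 19 × 3.23 × 6.2 × 0.9
     = 269.39 + 94.031 + 171.22 = 534.64 kPa.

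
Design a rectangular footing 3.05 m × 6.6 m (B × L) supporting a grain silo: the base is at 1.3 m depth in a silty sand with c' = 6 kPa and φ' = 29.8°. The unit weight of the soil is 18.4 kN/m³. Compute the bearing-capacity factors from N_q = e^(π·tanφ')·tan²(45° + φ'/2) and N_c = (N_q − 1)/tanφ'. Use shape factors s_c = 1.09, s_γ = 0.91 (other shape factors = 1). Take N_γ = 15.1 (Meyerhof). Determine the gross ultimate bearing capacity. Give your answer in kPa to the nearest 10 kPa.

tan29.8° = 0.5727, so N_q = e^(π×0.5727)·tan²(59.9°) = 6.045 × 2.976 = 17.99.
N_c = (17.99 − 1)/tan29.8° = 29.66.
q = γ·D_f = 18.4 × 1.3 = 23.92 kPa.
c·N_c·s_c = 6 × 29.665 × 1.09 = 194.01 kPa
q·N_q = 23.92 × 17.989 = 430.3 kPa
0.5·γ·B·N_γ·s_γ = 0.5 × 18.4 × 3.05 × 15.1 × 0.91 = 385.57 kPa
q_ult = 194.01 + 430.3 + 385.57 = 1009.9 kPa.

q_ult ≈ 1010 kPa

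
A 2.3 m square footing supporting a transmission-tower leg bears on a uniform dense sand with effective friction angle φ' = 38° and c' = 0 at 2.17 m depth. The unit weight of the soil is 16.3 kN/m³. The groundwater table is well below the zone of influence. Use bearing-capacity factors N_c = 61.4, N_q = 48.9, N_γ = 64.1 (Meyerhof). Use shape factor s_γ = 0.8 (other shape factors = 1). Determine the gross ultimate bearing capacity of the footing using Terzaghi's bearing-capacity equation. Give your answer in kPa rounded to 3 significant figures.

q_ult ≈ 2690 kPa

Effective surcharge at the founding depth q = γ·D_f = 16.3 × 2.17 = 35.371 kPa.
q_ult = q·N_q + 0.5·γ·B·N_γ·s_γ
     = 35.371 × 48.9 + 0.5 × 16.3 × 2.3 × 64.1 × 0.8
     = 1729.6 + 961.24 = 2690.9 kPa.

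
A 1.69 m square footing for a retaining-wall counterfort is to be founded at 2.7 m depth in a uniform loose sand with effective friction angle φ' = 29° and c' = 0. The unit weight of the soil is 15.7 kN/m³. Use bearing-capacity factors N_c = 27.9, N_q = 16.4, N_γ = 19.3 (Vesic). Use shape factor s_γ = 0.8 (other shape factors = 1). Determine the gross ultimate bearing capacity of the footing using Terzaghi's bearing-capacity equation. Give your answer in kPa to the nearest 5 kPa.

q_ult ≈ 900 kPa

Effective surcharge at the founding depth q = γ·D_f = 15.7 × 2.7 = 42.39 kPa.
q_ult = q·N_q + 0.5·γ·B·N_γ·s_γ
     = 42.39 × 16.4 + 0.5 × 15.7 × 1.69 × 19.3 × 0.8
     = 695.2 + 204.83 = 900.03 kPa.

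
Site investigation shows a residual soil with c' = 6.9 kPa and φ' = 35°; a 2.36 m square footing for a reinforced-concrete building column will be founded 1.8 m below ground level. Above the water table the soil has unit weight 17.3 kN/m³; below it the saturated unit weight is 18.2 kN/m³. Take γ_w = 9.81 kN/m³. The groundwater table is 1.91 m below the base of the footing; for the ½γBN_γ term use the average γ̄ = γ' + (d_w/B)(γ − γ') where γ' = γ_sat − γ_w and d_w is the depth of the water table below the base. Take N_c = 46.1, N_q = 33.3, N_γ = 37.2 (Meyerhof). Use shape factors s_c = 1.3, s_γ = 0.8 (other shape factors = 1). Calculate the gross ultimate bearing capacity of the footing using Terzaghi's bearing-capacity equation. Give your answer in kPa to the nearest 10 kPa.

q_ult ≈ 2000 kPa

Overburden at base level: q = 17.3 × 1.8 = 31.14 kPa.
The water table is 1.91 m below the base (< B = 2.36 m), so the ½γBN_γ term uses γ̄ = γ' + (d_w/B)(γ − γ') = 8.39 + (1.91/2.36)(17.3 − 8.39) = 15.601 kN/m³.
Cohesion term c·N_c·s_c = 6.9 × 46.1 × 1.3 = 413.52 kPa; surcharge term q·N_q = 31.14 × 33.3 = 1037 kPa; self-weight term 0.5·γ·B·N_γ·s_γ = 0.5 × 15.601 × 2.36 × 37.2 × 0.8 = 547.86 kPa.
q_ult = 413.52 + 1037 + 547.86 = 1998.3 kPa.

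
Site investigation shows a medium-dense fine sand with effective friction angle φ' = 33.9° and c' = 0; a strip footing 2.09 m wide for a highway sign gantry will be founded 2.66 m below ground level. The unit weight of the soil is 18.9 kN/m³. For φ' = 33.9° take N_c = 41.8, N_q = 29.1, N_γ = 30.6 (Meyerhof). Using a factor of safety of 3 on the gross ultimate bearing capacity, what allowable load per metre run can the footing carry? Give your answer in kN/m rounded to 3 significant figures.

q = γ·D_f = 18.9 × 2.66 = 50.274 kPa.
q·N_q = 50.274 × 29.1 = 1463 kPa
0.5·γ·B·N_γ = 0.5 × 18.9 × 2.09 × 30.6 = 604.37 kPa
q_ult = 1463 + 604.37 = 2067.3 kPa.
Gross allowable pressure q_all = 2067.3 / 3 = 689.11 kPa.
Allowable wall load = q_all × B = 689.11 × 2.09 = 1440.2 kN per metre run.

≈ 1440 kN/m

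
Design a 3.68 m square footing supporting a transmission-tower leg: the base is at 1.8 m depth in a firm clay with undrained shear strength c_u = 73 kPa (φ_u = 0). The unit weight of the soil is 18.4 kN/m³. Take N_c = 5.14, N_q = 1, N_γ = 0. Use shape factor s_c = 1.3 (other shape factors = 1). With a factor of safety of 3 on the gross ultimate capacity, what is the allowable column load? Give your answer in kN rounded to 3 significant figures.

P_all ≈ 2350 kN

q = γ·D_f = 18.4 × 1.8 = 33.12 kPa.
c·N_c·s_c = 73 × 5.14 × 1.3 = 487.79 kPa
q·N_q = 33.12 × 1 = 33.12 kPa
q_ult = 487.79 + 33.12 = 520.91 kPa.
Gross allowable pressure q_all = 520.91 / 3 = 173.64 kPa.
Footing area = 13.5424 m², so allowable column load = 173.64 × 13.5424 = 2351.4 kN.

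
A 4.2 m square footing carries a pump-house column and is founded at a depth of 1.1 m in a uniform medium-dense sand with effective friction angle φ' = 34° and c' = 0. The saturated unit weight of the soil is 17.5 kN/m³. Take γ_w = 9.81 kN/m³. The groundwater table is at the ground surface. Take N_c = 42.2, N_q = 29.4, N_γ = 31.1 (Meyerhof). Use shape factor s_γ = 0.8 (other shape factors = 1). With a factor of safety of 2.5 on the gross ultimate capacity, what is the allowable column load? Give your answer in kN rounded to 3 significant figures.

Water table at ground surface, so effective unit weight γ' = 17.5 − 9.81 = 7.69 kN/m³ is used throughout; overburden q = 7.69 × 1.1 = 8.459 kPa; the same γ' applies in the ½γBN_γ term.
Surcharge term q·N_q = 8.459 × 29.4 = 248.69 kPa; self-weight term 0.5·γ·B·N_γ·s_γ = 0.5 × 7.69 × 4.2 × 31.1 × 0.8 = 401.79 kPa.
q_ult = 248.69 + 401.79 = 650.48 kPa.
Gross allowable pressure q_all = 650.48 / 2.5 = 260.19 kPa.
Footing area = 17.64 m², so allowable column load = 260.19 × 17.64 = 4589.8 kN.

P_all ≈ 4590 kN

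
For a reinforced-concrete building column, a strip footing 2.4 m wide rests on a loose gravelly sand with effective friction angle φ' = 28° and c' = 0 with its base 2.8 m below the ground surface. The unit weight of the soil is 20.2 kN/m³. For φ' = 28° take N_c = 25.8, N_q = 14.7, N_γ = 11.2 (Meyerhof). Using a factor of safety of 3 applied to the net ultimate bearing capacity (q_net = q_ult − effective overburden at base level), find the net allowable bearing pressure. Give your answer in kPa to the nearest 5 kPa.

q_all(net) ≈ 350 kPa

q = γ·D_f = 20.2 × 2.8 = 56.56 kPa.
q·N_q = 56.56 × 14.7 = 831.43 kPa
0.5·γ·B·N_γ = 0.5 × 20.2 × 2.4 × 11.2 = 271.49 kPa
q_ult = 831.43 + 271.49 = 1102.9 kPa.
Net ultimate: q_net = 1102.9 − 56.56 = 1046.4 kPa.
q_all(net) = 1046.4 / 3 = 348.79 kPa.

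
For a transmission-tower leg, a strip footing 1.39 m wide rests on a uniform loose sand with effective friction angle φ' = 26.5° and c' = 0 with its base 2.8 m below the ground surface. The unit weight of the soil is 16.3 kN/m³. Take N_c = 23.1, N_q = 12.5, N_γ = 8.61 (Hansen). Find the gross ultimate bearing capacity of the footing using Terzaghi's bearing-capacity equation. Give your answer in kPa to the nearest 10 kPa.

Effective surcharge at the founding depth q = γ·D_f = 16.3 × 2.8 = 45.64 kPa.
q_ult = q·N_q + 0.5·γ·B·N_γ
     = 45.64 × 12.5 + 0.5 × 16.3 × 1.39 × 8.61
     = 570.5 + 97.538 = 668.04 kPa.

q_ult ≈ 670 kPa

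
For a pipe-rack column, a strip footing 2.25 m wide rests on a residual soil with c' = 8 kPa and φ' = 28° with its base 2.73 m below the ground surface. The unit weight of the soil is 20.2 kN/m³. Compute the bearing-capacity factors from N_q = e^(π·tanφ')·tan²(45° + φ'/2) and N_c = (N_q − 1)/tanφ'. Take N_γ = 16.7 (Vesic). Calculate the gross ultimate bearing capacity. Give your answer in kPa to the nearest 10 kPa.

tan28° = 0.5317, so N_q = e^(π×0.5317)·tan²(59°) = 5.314 × 2.77 = 14.72.
N_c = (14.72 − 1)/tan28° = 25.8.
q = γ·D_f = 20.2 × 2.73 = 55.146 kPa.
c·N_c = 8 × 25.803 = 206.43 kPa
q·N_q = 55.146 × 14.72 = 811.74 kPa
0.5·γ·B·N_γ = 0.5 × 20.2 × 2.25 × 16.7 = 379.51 kPa
q_ult = 206.43 + 811.74 + 379.51 = 1397.7 kPa.

q_ult ≈ 1400 kPa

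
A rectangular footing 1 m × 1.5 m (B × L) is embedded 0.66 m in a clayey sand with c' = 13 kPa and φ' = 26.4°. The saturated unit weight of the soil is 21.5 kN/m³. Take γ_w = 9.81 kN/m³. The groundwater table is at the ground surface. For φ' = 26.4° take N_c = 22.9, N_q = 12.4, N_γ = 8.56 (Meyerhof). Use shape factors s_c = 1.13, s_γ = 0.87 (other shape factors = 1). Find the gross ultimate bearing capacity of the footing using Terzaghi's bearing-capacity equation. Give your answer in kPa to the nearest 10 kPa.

With the water table at the surface the whole profile is submerged: γ' = 21.5 − 9.81 = 11.69 kN/m³, so q = γ'·D_f = 7.7154 kPa; the same γ' applies in the ½γBN_γ term.
q_ult = c·N_c·s_c + q·N_q + 0.5·γ·B·N_γ·s_γ
     = 13 × 22.9 × 1.13 + 7.7154 × 12.4 + 0.5 × 11.69 × 1 × 8.56 × 0.87
     = 336.4 + 95.671 + 43.529 = 475.6 kPa.

q_ult ≈ 480 kPa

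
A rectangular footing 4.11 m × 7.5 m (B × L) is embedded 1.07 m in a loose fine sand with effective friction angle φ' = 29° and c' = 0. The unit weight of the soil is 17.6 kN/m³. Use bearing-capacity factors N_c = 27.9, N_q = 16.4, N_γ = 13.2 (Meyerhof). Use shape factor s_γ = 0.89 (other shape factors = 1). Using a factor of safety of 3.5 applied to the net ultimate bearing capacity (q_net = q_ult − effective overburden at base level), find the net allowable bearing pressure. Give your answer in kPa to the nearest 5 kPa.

Overburden at base level: q = 17.6 × 1.07 = 18.832 kPa.
Surcharge term q·N_q = 18.832 × 16.4 = 308.84 kPa; self-weight term 0.5·γ·B·N_γ·s_γ = 0.5 × 17.6 × 4.11 × 13.2 × 0.89 = 424.9 kPa.
q_ult = 308.84 + 424.9 = 733.75 kPa.
Net ultimate: q_net = 733.75 − 18.832 = 714.91 kPa.
q_all(net) = 714.91 / 3.5 = 204.26 kPa.

q_all(net) ≈ 205 kPa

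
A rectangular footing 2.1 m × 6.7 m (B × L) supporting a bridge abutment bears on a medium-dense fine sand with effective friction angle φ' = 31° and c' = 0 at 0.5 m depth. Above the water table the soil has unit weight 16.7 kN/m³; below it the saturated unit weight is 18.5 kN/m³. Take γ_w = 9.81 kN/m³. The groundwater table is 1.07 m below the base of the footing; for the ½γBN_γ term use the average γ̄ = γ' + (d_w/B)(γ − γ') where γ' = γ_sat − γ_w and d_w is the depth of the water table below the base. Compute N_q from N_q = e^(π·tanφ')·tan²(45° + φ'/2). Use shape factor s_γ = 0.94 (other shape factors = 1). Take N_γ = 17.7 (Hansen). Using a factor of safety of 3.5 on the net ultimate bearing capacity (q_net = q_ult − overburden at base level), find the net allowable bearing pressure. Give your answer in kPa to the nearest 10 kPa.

q_all(net) ≈ 110 kPa

N_q = e^(π·tan31°)·tan²(60.5°) = 20.63.
Effective surcharge at the founding depth q = γ·D_f = 16.7 × 0.5 = 8.35 kPa.
With d_w = 1.07 m < B, γ̄ = 8.69 + (1.07/2.1) × (16.7 − 8.69) = 12.771 kN/m³.
q_ult = q·N_q + 0.5·γ·B·N_γ·s_γ
     = 8.35 × 20.631 + 0.5 × 12.771 × 2.1 × 17.7 × 0.94
     = 172.27 + 223.11 = 395.38 kPa.
q_net = 395.38 − 8.35 = 387.03 kPa.
q_all(net) = 387.03 / 3.5 = 110.58 kPa.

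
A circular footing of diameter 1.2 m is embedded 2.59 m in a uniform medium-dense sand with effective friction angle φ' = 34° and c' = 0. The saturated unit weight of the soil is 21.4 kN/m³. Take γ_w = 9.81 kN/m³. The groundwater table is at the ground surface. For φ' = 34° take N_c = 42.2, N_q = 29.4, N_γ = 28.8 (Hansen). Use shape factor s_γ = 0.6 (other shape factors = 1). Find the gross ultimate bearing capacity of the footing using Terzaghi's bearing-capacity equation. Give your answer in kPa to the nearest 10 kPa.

γ' = 21.4 − 9.81 = 11.59 kN/m³ (submerged throughout). q = 11.59 × 2.59 = 30.018 kPa; the same γ' applies in the ½γBN_γ term.
q·N_q = 30.018 × 29.4 = 882.53 kPa
0.5·γ·B·N_γ·s_γ = 0.5 × 11.59 × 1.2 × 28.8 × 0.6 = 120.17 kPa
q_ult = 882.53 + 120.17 = 1002.7 kPa.

q_ult ≈ 1000 kPa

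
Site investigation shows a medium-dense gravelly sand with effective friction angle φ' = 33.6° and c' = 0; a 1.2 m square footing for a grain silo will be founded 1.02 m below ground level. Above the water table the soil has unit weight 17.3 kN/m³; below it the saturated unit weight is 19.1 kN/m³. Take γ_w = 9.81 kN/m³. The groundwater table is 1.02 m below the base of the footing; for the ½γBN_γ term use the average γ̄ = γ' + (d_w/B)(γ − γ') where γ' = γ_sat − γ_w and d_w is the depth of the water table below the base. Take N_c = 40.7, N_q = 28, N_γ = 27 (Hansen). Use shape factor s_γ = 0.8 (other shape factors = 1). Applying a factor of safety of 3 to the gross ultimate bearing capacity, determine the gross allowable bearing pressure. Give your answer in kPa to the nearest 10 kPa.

q_all ≈ 230 kPa

q = γ·D_f = 17.3 × 1.02 = 17.646 kPa.
γ' = 9.29 kN/m³; averaging over the depth B below the base, γ̄ = γ' + (d_w/B)(γ − γ') = 16.099 kN/m³.
q·N_q = 17.646 × 28 = 494.09 kPa
0.5·γ·B·N_γ·s_γ = 0.5 × 16.099 × 1.2 × 27 × 0.8 = 208.64 kPa
q_ult = 494.09 + 208.64 = 702.72 kPa.
q_all = q_ult / FS = 702.72 / 3 = 234.24 kPa.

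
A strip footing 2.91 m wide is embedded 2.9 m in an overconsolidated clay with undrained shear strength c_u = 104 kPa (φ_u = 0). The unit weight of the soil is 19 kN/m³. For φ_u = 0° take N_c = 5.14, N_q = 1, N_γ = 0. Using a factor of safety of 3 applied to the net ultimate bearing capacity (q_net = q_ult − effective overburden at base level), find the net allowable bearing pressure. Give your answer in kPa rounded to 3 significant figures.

Overburden at base level: q = 19 × 2.9 = 55.1 kPa.
Cohesion term c·N_c = 104 × 5.14 = 534.56 kPa; surcharge term q·N_q = 55.1 × 1 = 55.1 kPa.
q_ult = 534.56 + 55.1 = 589.66 kPa.
Net ultimate: q_net = 589.66 − 55.1 = 534.56 kPa.
q_all(net) = 534.56 / 3 = 178.19 kPa.

q_all(net) ≈ 178 kPa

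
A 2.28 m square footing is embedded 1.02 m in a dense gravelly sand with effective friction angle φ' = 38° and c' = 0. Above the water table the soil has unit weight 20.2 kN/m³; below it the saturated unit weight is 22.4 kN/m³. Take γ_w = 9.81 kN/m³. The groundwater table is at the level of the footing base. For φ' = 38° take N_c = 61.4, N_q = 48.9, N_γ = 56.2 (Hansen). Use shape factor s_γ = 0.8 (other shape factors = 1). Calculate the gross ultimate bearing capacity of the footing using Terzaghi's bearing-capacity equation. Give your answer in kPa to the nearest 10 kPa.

q_ult ≈ 1650 kPa

Overburden at base level: q = 20.2 × 1.02 = 20.604 kPa.
Below the base the soil is submerged, so the ½γBN_γ term uses γ' = 22.4 − 9.81 = 12.59 kN/m³.
Surcharge term q·N_q = 20.604 × 48.9 = 1007.5 kPa; self-weight term 0.5·γ·B·N_γ·s_γ = 0.5 × 12.59 × 2.28 × 56.2 × 0.8 = 645.29 kPa.
q_ult = 1007.5 + 645.29 = 1652.8 kPa.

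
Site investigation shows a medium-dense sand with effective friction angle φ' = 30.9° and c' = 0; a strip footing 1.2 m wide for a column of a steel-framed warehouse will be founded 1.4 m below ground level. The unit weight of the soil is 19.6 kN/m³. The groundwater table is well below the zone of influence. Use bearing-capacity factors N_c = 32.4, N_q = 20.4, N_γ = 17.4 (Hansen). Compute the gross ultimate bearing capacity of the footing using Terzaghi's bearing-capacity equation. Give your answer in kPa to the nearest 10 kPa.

q_ult ≈ 760 kPa

Effective surcharge at the founding depth q = γ·D_f = 19.6 × 1.4 = 27.44 kPa.
q_ult = q·N_q + 0.5·γ·B·N_γ
     = 27.44 × 20.4 + 0.5 × 19.6 × 1.2 × 17.4
     = 559.78 + 204.62 = 764.4 kPa.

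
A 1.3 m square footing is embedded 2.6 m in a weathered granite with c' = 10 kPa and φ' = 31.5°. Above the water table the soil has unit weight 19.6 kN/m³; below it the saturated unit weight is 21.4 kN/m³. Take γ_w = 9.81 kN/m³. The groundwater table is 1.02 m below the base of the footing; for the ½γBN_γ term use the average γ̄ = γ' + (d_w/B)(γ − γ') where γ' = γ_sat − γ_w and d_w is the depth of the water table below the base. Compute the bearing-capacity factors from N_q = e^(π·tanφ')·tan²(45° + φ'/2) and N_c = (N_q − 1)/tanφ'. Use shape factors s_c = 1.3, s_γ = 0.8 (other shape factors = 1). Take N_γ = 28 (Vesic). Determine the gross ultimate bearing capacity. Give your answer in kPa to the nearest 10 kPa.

tan31.5° = 0.6128, so N_q = e^(π×0.6128)·tan²(60.75°) = 6.856 × 3.188 = 21.86.
N_c = (21.86 − 1)/tan31.5° = 34.04.
Overburden at base level: q = 19.6 × 2.6 = 50.96 kPa.
The water table is 1.02 m below the base (< B = 1.3 m), so the ½γBN_γ term uses γ̄ = γ' + (d_w/B)(γ − γ') = 11.59 + (1.02/1.3)(19.6 − 11.59) = 17.875 kN/m³.
Cohesion term c·N_c·s_c = 10 × 34.042 × 1.3 = 442.55 kPa; surcharge term q·N_q = 50.96 × 21.861 = 1114 kPa; self-weight term 0.5·γ·B·N_γ·s_γ = 0.5 × 17.875 × 1.3 × 28 × 0.8 = 260.26 kPa.
q_ult = 442.55 + 1114 + 260.26 = 1816.9 kPa.

q_ult ≈ 1820 kPa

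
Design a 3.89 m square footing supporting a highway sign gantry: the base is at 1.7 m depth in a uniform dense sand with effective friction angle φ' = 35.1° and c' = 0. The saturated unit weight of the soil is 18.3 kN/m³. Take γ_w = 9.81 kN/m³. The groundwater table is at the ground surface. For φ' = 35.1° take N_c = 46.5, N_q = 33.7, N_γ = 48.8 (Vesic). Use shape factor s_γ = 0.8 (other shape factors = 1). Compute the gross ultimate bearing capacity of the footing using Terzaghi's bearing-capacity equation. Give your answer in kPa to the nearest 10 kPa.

With the water table at the surface the whole profile is submerged: γ' = 18.3 − 9.81 = 8.49 kN/m³, so q = γ'·D_f = 14.433 kPa; the same γ' applies in the ½γBN_γ term.
q_ult = q·N_q + 0.5·γ·B·N_γ·s_γ
     = 14.433 × 33.7 + 0.5 × 8.49 × 3.89 × 48.8 × 0.8
     = 486.39 + 644.67 = 1131.1 kPa.

q_ult ≈ 1130 kPa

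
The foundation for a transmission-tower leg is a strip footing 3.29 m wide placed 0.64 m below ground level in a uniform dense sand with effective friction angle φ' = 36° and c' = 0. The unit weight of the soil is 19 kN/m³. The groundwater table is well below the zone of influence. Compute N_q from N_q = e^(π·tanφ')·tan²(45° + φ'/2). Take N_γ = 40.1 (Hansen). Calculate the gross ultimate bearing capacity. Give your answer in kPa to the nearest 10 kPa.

q_ult ≈ 1710 kPa

tan36° = 0.7265, so N_q = e^(π×0.7265)·tan²(63°) = 9.801 × 3.852 = 37.75.
q = γ·D_f = 19 × 0.64 = 12.16 kPa.
q·N_q = 12.16 × 37.752 = 459.07 kPa
0.5·γ·B·N_γ = 0.5 × 19 × 3.29 × 40.1 = 1253.3 kPa
q_ult = 459.07 + 1253.3 = 1712.4 kPa.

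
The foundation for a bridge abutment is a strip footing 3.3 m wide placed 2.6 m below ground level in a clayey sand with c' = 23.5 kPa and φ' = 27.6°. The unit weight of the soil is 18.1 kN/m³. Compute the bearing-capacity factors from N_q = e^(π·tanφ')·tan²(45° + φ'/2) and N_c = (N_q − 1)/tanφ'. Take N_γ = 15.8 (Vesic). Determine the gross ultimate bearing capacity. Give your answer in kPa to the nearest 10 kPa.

tan27.6° = 0.5228, so N_q = e^(π×0.5228)·tan²(58.8°) = 5.167 × 2.726 = 14.09.
N_c = (14.09 − 1)/tan27.6° = 25.04.
Effective surcharge at the founding depth q = γ·D_f = 18.1 × 2.6 = 47.06 kPa.
q_ult = c·N_c + q·N_q + 0.5·γ·B·N_γ
     = 23.5 × 25.037 + 47.06 × 14.089 + 0.5 × 18.1 × 3.3 × 15.8
     = 588.36 + 663.02 + 471.87 = 1723.3 kPa.

q_ult ≈ 1720 kPa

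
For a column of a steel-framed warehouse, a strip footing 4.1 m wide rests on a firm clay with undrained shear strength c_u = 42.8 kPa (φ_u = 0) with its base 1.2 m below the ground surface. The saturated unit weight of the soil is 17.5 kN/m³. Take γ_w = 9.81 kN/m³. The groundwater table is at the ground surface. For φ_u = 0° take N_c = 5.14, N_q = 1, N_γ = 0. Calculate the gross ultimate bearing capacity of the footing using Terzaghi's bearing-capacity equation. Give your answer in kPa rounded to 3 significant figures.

γ' = 17.5 − 9.81 = 7.69 kN/m³ (submerged throughout). q = 7.69 × 1.2 = 9.228 kPa.
c·N_c = 42.8 × 5.14 = 219.99 kPa
q·N_q = 9.228 × 1 = 9.228 kPa
q_ult = 219.99 + 9.228 = 229.22 kPa.

q_ult ≈ 229 kPa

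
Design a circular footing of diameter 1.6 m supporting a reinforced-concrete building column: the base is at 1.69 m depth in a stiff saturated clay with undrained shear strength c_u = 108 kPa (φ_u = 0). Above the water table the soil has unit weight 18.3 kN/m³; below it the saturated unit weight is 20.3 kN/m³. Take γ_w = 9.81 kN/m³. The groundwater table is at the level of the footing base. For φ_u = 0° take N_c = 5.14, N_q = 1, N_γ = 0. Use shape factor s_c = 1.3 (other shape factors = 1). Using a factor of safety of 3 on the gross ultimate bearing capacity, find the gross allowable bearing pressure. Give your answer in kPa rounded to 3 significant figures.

Effective surcharge at the founding depth q = γ·D_f = 18.3 × 1.69 = 30.927 kPa.
q_ult = c·N_c·s_c + q·N_q
     = 108 × 5.14 × 1.3 + 30.927 × 1
     = 721.66 + 30.927 = 752.58 kPa.
q_all = 752.58 / 3 = 250.86 kPa.

q_all ≈ 251 kPa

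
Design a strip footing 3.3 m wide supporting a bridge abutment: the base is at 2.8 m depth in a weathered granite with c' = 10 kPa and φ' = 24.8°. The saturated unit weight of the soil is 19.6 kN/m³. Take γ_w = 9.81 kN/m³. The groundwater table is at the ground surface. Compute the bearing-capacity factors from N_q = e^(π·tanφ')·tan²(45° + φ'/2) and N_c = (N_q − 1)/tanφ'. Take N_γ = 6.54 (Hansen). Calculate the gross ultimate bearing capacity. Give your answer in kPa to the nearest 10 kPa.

tan24.8° = 0.4621, so N_q = e^(π×0.4621)·tan²(57.4°) = 4.27 × 2.445 = 10.44.
N_c = (10.44 − 1)/tan24.8° = 20.43.
γ' = 19.6 − 9.81 = 9.79 kN/m³ (submerged throughout). q = 9.79 × 2.8 = 27.412 kPa; the same γ' applies in the ½γBN_γ term.
c·N_c = 10 × 20.431 = 204.31 kPa
q·N_q = 27.412 × 10.44 = 286.19 kPa
0.5·γ·B·N_γ = 0.5 × 9.79 × 3.3 × 6.54 = 105.64 kPa
q_ult = 204.31 + 286.19 + 105.64 = 596.14 kPa.

q_ult ≈ 600 kPa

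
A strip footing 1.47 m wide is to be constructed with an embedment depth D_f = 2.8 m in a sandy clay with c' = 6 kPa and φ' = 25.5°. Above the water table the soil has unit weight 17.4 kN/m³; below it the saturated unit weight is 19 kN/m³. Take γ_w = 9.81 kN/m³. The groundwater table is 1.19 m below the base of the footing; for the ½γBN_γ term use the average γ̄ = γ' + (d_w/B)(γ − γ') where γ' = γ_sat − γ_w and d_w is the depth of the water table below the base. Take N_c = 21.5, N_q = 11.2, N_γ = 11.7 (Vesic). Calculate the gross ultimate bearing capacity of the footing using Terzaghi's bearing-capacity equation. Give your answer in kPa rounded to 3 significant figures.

q_ult ≈ 811 kPa

Effective surcharge at the founding depth q = γ·D_f = 17.4 × 2.8 = 48.72 kPa.
With d_w = 1.19 m < B, γ̄ = 9.19 + (1.19/1.47) × (17.4 − 9.19) = 15.836 kN/m³.
q_ult = c·N_c + q·N_q + 0.5·γ·B·N_γ
     = 6 × 21.5 + 48.72 × 11.2 + 0.5 × 15.836 × 1.47 × 11.7
     = 129 + 545.66 + 136.18 = 810.85 kPa.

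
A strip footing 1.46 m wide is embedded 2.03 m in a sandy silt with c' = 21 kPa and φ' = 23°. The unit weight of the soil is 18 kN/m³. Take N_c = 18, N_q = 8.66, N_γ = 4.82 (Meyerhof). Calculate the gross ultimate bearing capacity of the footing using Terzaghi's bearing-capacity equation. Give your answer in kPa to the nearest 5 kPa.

q_ult ≈ 760 kPa

Effective surcharge at the founding depth q = γ·D_f = 18 × 2.03 = 36.54 kPa.
q_ult = c·N_c + q·N_q + 0.5·γ·B·N_γ
     = 21 × 18 + 36.54 × 8.66 + 0.5 × 18 × 1.46 × 4.82
     = 378 + 316.44 + 63.335 = 757.77 kPa.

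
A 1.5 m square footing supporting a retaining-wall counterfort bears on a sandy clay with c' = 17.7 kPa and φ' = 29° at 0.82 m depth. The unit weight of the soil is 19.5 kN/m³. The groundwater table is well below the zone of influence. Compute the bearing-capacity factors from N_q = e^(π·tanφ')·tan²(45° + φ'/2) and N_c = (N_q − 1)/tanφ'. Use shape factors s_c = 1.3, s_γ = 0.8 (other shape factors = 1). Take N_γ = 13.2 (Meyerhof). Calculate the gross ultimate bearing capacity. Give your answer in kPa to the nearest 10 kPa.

q_ult ≈ 1060 kPa

tan29° = 0.5543, so N_q = e^(π×0.5543)·tan²(59.5°) = 5.705 × 2.882 = 16.44.
N_c = (16.44 − 1)/tan29° = 27.86.
Overburden at base level: q = 19.5 × 0.82 = 15.99 kPa.
Cohesion term c·N_c·s_c = 17.7 × 27.86 × 1.3 = 641.07 kPa; surcharge term q·N_q = 15.99 × 16.443 = 262.93 kPa; self-weight term 0.5·γ·B·N_γ·s_γ = 0.5 × 19.5 × 1.5 × 13.2 × 0.8 = 154.44 kPa.
q_ult = 641.07 + 262.93 + 154.44 = 1058.4 kPa.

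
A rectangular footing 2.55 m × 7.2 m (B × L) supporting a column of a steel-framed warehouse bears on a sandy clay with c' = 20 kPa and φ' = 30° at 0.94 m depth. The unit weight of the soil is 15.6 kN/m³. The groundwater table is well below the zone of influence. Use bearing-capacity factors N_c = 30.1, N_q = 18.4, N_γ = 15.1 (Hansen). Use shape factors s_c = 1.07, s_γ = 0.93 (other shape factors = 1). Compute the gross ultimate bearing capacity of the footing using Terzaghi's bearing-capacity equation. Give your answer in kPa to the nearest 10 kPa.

Effective surcharge at the founding depth q = γ·D_f = 15.6 × 0.94 = 14.664 kPa.
q_ult = c·N_c·s_c + q·N_q + 0.5·γ·B·N_γ·s_γ
     = 20 × 30.1 × 1.07 + 14.664 × 18.4 + 0.5 × 15.6 × 2.55 × 15.1 × 0.93
     = 644.14 + 269.82 + 279.32 = 1193.3 kPa.

q_ult ≈ 1190 kPa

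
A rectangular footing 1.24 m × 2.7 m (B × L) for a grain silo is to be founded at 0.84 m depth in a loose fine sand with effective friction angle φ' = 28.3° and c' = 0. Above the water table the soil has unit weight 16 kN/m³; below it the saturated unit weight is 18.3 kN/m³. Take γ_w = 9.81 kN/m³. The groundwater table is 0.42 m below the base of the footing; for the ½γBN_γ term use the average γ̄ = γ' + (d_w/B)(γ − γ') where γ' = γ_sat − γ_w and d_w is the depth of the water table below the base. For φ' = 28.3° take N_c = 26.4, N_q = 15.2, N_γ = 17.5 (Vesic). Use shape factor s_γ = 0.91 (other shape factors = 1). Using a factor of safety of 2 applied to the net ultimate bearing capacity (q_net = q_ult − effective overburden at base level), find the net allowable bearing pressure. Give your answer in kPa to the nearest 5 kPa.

q_all(net) ≈ 150 kPa

q = γ·D_f = 16 × 0.84 = 13.44 kPa.
γ' = 8.49 kN/m³; averaging over the depth B below the base, γ̄ = γ' + (d_w/B)(γ − γ') = 11.034 kN/m³.
q·N_q = 13.44 × 15.2 = 204.29 kPa
0.5·γ·B·N_γ·s_γ = 0.5 × 11.034 × 1.24 × 17.5 × 0.91 = 108.94 kPa
q_ult = 204.29 + 108.94 = 313.23 kPa.
Net ultimate: q_net = 313.23 − 13.44 = 299.79 kPa.
q_all(net) = 299.79 / 2 = 149.89 kPa.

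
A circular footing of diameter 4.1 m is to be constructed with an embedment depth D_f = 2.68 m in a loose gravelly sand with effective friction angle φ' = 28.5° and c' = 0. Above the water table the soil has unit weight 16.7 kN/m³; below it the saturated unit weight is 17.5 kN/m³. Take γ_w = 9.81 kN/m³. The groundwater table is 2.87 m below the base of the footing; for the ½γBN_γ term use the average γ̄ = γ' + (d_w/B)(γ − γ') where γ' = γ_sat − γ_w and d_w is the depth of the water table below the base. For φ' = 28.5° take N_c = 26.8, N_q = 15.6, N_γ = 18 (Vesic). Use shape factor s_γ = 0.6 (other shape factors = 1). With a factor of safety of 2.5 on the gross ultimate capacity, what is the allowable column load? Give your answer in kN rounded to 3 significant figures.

q = γ·D_f = 16.7 × 2.68 = 44.756 kPa.
γ' = 7.69 kN/m³; averaging over the depth B below the base, γ̄ = γ' + (d_w/B)(γ − γ') = 13.997 kN/m³.
q·N_q = 44.756 × 15.6 = 698.19 kPa
0.5·γ·B·N_γ·s_γ = 0.5 × 13.997 × 4.1 × 18 × 0.6 = 309.89 kPa
q_ult = 698.19 + 309.89 = 1008.1 kPa.
Gross allowable pressure q_all = 1008.1 / 2.5 = 403.23 kPa.
Footing area = 13.2025 m², so allowable column load = 403.23 × 13.2025 = 5323.7 kN.

P_all ≈ 5320 kN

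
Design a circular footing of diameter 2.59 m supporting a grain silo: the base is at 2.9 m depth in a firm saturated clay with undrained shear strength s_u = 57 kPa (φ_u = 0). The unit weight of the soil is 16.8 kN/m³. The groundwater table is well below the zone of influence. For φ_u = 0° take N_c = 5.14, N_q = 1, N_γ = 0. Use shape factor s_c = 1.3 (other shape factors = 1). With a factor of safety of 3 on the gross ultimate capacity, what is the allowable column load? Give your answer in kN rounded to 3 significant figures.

P_all ≈ 754 kN

Overburden at base level: q = 16.8 × 2.9 = 48.72 kPa.
Cohesion term c·N_c·s_c = 57 × 5.14 × 1.3 = 380.87 kPa; surcharge term q·N_q = 48.72 × 1 = 48.72 kPa.
q_ult = 380.87 + 48.72 = 429.59 kPa.
Gross allowable pressure q_all = 429.59 / 3 = 143.2 kPa.
Footing area = 5.2685 m², so allowable column load = 143.2 × 5.2685 = 754.44 kN.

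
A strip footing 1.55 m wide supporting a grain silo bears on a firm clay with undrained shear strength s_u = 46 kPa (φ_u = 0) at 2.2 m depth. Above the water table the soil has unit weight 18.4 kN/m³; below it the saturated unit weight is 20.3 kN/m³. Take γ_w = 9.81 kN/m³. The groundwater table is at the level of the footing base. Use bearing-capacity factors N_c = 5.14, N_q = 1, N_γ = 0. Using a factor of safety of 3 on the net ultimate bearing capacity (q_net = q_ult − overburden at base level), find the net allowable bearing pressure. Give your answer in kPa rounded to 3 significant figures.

Overburden at base level: q = 18.4 × 2.2 = 40.48 kPa.
Cohesion term c·N_c = 46 × 5.14 = 236.44 kPa; surcharge term q·N_q = 40.48 × 1 = 40.48 kPa.
q_ult = 236.44 + 40.48 = 276.92 kPa.
q_net = 276.92 − 40.48 = 236.44 kPa.
q_all(net) = 236.44 / 3 = 78.813 kPa.

q_all(net) ≈ 78.8 kPa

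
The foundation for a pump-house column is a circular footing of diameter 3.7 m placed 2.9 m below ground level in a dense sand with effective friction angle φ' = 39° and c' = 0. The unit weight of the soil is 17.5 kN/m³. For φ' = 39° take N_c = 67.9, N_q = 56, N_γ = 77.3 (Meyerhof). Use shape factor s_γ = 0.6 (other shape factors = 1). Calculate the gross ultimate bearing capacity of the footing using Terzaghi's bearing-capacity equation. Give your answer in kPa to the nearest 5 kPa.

Effective surcharge at the founding depth q = γ·D_f = 17.5 × 2.9 = 50.75 kPa.
q_ult = q·N_q + 0.5·γ·B·N_γ·s_γ
     = 50.75 × 56 + 0.5 × 17.5 × 3.7 × 77.3 × 0.6
     = 2842 + 1501.6 = 4343.6 kPa.

q_ult ≈ 4345 kPa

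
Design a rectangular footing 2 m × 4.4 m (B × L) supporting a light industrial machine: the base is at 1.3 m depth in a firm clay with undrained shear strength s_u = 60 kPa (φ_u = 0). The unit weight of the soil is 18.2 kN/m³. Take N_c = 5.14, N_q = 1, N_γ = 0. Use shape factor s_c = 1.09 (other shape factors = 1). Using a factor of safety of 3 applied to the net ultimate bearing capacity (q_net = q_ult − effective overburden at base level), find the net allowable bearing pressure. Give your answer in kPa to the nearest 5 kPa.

Effective surcharge at the founding depth q = γ·D_f = 18.2 × 1.3 = 23.66 kPa.
q_ult = c·N_c·s_c + q·N_q
     = 60 × 5.14 × 1.09 + 23.66 × 1
     = 336.16 + 23.66 = 359.82 kPa.
Net ultimate: q_net = 359.82 − 23.66 = 336.16 kPa.
q_all(net) = 336.16 / 3 = 112.05 kPa.

q_all(net) ≈ 110 kPa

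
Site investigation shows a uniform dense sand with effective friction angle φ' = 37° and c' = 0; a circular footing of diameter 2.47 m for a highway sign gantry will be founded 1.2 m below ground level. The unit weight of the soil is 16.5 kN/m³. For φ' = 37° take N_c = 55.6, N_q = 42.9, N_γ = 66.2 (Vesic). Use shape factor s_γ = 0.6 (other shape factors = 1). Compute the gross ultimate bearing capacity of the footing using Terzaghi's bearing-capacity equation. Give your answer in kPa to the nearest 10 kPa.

Effective surcharge at the founding depth q = γ·D_f = 16.5 × 1.2 = 19.8 kPa.
q_ult = q·N_q + 0.5·γ·B·N_γ·s_γ
     = 19.8 × 42.9 + 0.5 × 16.5 × 2.47 × 66.2 × 0.6
     = 849.42 + 809.39 = 1658.8 kPa.

q_ult ≈ 1660 kPa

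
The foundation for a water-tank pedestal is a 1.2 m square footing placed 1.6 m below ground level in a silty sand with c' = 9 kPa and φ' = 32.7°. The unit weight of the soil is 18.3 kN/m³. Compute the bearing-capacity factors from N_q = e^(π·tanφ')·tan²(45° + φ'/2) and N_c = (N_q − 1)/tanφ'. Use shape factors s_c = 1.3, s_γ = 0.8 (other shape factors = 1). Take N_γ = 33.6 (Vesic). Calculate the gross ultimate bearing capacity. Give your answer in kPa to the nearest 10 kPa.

q_ult ≈ 1470 kPa

tan32.7° = 0.642, so N_q = e^(π×0.642)·tan²(61.35°) = 7.515 × 3.35 = 25.18.
N_c = (25.18 − 1)/tan32.7° = 37.66.
q = γ·D_f = 18.3 × 1.6 = 29.28 kPa.
c·N_c·s_c = 9 × 37.657 × 1.3 = 440.58 kPa
q·N_q = 29.28 × 25.175 = 737.13 kPa
0.5·γ·B·N_γ·s_γ = 0.5 × 18.3 × 1.2 × 33.6 × 0.8 = 295.14 kPa
q_ult = 440.58 + 737.13 + 295.14 = 1472.9 kPa.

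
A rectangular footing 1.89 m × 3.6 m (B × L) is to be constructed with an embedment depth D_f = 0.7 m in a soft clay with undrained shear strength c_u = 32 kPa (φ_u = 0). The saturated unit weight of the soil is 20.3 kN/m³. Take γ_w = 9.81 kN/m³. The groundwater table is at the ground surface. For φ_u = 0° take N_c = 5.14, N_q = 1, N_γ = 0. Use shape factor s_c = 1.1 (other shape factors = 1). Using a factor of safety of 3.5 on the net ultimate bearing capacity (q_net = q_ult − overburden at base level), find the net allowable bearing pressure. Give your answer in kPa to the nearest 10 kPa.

Water table at ground surface, so effective unit weight γ' = 20.3 − 9.81 = 10.49 kN/m³ is used throughout; overburden q = 10.49 × 0.7 = 7.343 kPa.
Cohesion term c·N_c·s_c = 32 × 5.14 × 1.1 = 180.93 kPa; surcharge term q·N_q = 7.343 × 1 = 7.343 kPa.
q_ult = 180.93 + 7.343 = 188.27 kPa.
q_net = 188.27 − 7.343 = 180.93 kPa.
q_all(net) = 180.93 / 3.5 = 51.694 kPa.

q_all(net) ≈ 50 kPa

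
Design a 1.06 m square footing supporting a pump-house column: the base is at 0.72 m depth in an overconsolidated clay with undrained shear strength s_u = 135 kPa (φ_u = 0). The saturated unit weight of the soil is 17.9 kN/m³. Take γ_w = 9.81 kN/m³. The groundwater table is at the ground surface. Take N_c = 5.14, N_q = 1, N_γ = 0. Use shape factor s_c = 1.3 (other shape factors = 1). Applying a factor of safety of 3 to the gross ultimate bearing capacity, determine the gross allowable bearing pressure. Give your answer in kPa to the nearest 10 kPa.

γ' = 17.9 − 9.81 = 8.09 kN/m³ (submerged throughout). q = 8.09 × 0.72 = 5.8248 kPa.
c·N_c·s_c = 135 × 5.14 × 1.3 = 902.07 kPa
q·N_q = 5.8248 × 1 = 5.8248 kPa
q_ult = 902.07 + 5.8248 = 907.89 kPa.
q_all = q_ult / FS = 907.89 / 3 = 302.63 kPa.

q_all ≈ 300 kPa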